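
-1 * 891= -891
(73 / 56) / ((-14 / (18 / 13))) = -657 / 5096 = -0.13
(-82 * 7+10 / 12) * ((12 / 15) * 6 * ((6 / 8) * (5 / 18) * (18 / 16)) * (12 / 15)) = -515.85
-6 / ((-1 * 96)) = 1 / 16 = 0.06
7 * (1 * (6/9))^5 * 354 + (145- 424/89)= 3363409/7209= 466.56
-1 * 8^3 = -512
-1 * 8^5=-32768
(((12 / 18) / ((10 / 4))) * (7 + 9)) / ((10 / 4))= 128 / 75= 1.71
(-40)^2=1600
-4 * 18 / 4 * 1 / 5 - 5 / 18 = -349 / 90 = -3.88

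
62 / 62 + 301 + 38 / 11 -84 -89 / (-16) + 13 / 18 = 360739 / 1584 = 227.74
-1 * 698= -698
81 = 81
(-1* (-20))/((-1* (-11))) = 20/11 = 1.82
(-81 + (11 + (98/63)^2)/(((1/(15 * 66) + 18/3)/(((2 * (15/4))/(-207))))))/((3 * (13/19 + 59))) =-2841803077/6275603061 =-0.45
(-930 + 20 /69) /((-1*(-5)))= -12830 /69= -185.94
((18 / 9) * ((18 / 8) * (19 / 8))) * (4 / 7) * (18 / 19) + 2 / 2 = 95 / 14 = 6.79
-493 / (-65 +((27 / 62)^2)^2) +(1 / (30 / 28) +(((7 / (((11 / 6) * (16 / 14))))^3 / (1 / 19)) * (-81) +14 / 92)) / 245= -226.65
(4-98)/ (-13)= 94/ 13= 7.23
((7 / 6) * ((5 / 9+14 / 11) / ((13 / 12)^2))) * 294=993328 / 1859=534.33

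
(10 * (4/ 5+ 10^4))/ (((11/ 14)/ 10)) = 14001120/ 11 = 1272829.09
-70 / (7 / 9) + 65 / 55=-977 / 11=-88.82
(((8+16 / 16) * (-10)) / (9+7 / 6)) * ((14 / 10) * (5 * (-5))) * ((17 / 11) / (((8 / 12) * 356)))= 240975 / 119438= 2.02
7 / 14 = 1 / 2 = 0.50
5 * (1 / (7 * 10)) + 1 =15 / 14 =1.07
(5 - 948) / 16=-943 / 16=-58.94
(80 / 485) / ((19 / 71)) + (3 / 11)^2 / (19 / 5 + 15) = 13003799 / 20962282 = 0.62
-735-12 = -747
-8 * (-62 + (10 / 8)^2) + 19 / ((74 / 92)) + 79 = 43373 / 74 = 586.12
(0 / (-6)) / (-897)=0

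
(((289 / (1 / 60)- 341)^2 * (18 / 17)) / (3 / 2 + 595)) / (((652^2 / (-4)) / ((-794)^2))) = -1639571128257924 / 538845889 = -3042745.92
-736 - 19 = -755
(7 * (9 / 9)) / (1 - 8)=-1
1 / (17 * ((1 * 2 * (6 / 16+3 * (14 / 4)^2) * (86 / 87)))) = 58 / 72369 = 0.00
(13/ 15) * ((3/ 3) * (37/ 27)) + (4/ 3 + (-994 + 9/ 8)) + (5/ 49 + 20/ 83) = -990.01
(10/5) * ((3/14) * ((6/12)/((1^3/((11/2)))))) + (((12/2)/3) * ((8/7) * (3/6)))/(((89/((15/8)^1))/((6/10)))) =2973/2492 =1.19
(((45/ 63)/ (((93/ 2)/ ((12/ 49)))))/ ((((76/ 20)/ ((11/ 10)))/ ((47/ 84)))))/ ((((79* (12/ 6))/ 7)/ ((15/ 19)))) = 12925/ 606485054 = 0.00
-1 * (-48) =48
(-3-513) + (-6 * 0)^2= -516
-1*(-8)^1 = 8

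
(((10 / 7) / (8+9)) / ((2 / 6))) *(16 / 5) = 96 / 119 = 0.81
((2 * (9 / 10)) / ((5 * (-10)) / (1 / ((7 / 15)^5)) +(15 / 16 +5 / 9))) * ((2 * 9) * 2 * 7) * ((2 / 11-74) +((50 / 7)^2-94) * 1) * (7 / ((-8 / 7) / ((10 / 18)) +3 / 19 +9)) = -219737915208000 / 1625793257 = -135157.35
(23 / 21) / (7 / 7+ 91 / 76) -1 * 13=-12.50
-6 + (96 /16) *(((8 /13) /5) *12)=186 /65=2.86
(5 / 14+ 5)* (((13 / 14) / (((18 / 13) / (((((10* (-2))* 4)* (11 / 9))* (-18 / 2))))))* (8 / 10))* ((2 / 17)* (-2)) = -1487200 / 2499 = -595.12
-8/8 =-1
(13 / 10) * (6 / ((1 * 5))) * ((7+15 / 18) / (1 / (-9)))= -5499 / 50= -109.98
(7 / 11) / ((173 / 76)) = 532 / 1903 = 0.28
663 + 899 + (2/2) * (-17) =1545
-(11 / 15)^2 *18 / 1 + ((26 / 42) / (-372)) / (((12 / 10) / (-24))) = -471001 / 48825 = -9.65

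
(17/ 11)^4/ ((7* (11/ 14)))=167042/ 161051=1.04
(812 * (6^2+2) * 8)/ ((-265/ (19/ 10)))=-2345056/ 1325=-1769.85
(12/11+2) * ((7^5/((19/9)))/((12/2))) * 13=11143041/209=53315.99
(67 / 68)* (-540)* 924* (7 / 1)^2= -409521420 / 17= -24089495.29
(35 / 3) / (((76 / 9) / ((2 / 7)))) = 15 / 38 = 0.39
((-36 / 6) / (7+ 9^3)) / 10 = -3 / 3680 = -0.00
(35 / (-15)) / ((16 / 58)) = -203 / 24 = -8.46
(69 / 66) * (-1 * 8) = -92 / 11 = -8.36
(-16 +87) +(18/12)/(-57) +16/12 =8243/114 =72.31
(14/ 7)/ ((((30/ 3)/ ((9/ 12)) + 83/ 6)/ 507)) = 6084/ 163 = 37.33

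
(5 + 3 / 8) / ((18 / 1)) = 43 / 144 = 0.30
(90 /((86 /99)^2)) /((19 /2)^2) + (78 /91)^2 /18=44557388 /32706961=1.36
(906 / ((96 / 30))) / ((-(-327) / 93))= 70215 / 872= 80.52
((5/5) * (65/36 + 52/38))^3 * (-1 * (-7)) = 71627123477/320013504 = 223.83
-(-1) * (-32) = -32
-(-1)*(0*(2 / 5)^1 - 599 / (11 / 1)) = -599 / 11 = -54.45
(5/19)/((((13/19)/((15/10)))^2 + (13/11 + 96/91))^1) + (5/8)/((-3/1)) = -19215415/190828488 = -0.10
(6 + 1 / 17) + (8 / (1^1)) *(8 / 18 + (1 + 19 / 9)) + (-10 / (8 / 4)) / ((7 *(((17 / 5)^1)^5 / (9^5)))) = -5217414112 / 89450991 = -58.33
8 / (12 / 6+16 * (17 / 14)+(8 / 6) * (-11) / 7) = 12 / 29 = 0.41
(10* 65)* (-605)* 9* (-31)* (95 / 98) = 5211545625 / 49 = 106358073.98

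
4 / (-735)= -4 / 735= -0.01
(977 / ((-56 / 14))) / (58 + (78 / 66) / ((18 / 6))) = -32241 / 7708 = -4.18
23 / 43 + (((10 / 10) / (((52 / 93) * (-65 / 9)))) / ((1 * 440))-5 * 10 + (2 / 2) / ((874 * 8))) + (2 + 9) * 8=1076883173583 / 27945975200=38.53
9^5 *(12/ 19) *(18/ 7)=12754584/ 133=95899.13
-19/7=-2.71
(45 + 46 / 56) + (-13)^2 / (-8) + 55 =4463 / 56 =79.70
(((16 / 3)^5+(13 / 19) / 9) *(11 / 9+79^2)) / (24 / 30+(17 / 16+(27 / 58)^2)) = 75305879177368000 / 5812807617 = 12955164.55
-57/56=-1.02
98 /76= 49 /38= 1.29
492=492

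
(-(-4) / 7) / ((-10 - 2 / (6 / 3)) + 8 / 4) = -4 / 63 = -0.06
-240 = -240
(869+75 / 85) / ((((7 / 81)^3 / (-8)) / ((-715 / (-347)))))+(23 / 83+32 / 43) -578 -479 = -160445564945558756 / 7221361133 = -22218188.79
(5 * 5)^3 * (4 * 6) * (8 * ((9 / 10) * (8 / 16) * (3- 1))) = 2700000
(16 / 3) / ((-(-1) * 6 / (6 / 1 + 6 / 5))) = 32 / 5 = 6.40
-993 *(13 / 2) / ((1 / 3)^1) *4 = -77454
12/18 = 2/3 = 0.67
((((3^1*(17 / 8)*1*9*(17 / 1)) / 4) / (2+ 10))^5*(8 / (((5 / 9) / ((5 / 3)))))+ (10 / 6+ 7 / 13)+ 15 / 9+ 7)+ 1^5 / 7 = 97495758029781706891 / 1172526071808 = 83150183.50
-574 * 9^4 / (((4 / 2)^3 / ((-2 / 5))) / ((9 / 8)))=16947063 / 80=211838.29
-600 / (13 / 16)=-9600 / 13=-738.46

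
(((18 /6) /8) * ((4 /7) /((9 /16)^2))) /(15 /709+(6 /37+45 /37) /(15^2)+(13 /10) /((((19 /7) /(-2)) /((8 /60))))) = -398741600 /59133753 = -6.74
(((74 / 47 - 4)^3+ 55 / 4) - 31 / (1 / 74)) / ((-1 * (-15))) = -152.97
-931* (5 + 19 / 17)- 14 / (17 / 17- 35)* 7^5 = 1225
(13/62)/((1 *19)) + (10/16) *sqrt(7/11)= 13/1178 + 5 *sqrt(77)/88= 0.51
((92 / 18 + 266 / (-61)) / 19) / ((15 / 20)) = 1648 / 31293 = 0.05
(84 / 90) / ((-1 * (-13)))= 14 / 195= 0.07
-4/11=-0.36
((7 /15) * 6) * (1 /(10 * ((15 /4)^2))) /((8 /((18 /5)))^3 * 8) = 567 /2500000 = 0.00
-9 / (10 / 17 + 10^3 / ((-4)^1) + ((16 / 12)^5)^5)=-0.01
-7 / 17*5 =-35 / 17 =-2.06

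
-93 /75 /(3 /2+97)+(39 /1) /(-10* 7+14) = -0.71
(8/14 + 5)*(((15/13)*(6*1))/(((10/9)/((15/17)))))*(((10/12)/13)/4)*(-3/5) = -3645/12376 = -0.29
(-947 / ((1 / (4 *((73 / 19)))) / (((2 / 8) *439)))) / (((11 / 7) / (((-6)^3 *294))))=64549100520.34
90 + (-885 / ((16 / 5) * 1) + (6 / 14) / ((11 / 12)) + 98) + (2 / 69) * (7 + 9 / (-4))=-7477073 / 85008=-87.96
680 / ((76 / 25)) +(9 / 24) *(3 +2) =34285 / 152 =225.56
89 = 89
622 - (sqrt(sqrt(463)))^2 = 622 - sqrt(463) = 600.48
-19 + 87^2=7550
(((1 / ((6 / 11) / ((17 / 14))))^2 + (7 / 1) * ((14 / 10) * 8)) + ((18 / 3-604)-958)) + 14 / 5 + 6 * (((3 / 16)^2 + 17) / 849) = -117392592131 / 79873920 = -1469.72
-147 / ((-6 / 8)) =196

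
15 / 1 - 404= -389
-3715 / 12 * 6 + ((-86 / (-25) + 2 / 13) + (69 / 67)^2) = -5406325421 / 2917850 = -1852.85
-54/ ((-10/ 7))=189/ 5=37.80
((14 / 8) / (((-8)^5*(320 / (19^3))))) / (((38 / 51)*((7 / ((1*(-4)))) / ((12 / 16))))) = 55233 / 83886080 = 0.00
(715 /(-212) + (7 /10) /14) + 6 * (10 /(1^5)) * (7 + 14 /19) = 4641141 /10070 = 460.89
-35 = -35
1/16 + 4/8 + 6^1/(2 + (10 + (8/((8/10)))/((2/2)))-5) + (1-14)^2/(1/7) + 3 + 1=323113/272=1187.92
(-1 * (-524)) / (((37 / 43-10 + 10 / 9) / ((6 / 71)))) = -1216728 / 220597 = -5.52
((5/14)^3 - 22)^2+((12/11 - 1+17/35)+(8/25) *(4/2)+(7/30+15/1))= 3096290661953/6211867200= 498.45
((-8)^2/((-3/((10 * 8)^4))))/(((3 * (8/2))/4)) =-2621440000/9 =-291271111.11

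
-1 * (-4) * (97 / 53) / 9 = 388 / 477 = 0.81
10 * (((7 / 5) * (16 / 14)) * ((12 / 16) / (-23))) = -12 / 23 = -0.52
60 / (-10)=-6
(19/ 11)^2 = 361/ 121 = 2.98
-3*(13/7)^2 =-507/49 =-10.35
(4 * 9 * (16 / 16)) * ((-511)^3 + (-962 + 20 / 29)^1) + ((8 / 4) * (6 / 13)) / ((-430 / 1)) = -4803616523.17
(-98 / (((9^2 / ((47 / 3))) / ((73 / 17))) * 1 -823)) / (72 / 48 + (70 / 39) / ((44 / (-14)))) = 0.13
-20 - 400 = -420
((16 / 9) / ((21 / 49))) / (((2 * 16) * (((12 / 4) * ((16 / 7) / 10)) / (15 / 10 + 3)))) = 245 / 288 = 0.85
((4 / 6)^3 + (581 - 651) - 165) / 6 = -6337 / 162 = -39.12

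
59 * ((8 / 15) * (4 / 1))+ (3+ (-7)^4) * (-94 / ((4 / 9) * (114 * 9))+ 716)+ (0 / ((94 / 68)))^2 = 163484959 / 95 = 1720894.31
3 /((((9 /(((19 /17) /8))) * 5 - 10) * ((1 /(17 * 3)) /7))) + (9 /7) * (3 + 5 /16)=2553849 /332080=7.69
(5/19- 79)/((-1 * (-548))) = -374/2603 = -0.14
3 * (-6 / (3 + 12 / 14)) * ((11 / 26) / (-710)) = 0.00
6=6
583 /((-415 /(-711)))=414513 /415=998.83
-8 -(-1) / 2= -15 / 2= -7.50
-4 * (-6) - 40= -16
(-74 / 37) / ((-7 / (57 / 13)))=114 / 91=1.25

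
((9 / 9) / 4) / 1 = 1 / 4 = 0.25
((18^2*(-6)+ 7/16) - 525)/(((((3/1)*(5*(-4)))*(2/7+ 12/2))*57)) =276479/2407680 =0.11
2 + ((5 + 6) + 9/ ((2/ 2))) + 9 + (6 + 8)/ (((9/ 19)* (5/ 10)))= 811/ 9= 90.11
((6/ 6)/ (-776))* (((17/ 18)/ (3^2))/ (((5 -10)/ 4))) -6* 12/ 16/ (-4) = 353599/ 314280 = 1.13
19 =19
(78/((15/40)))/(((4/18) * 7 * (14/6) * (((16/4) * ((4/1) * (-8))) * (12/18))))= -1053/1568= -0.67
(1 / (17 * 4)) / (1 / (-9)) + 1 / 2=25 / 68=0.37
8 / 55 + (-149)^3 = -181937187 / 55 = -3307948.85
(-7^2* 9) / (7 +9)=-441 / 16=-27.56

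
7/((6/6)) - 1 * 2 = 5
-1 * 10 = -10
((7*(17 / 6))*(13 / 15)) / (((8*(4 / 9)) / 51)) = 78897 / 320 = 246.55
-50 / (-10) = 5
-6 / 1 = -6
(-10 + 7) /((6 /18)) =-9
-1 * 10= -10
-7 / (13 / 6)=-42 / 13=-3.23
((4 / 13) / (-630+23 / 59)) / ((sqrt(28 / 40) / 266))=-8968 * sqrt(70) / 482911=-0.16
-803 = -803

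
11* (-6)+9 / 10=-651 / 10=-65.10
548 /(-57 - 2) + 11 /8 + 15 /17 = -7.03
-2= -2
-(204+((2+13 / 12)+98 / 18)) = -212.53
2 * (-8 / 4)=-4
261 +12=273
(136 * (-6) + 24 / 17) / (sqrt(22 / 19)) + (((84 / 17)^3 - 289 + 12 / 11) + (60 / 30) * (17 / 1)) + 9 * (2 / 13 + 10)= -6924 * sqrt(418) / 187 - 29426361 / 702559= -798.90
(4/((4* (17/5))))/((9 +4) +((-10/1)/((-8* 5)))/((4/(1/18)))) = 288/12733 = 0.02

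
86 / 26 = 43 / 13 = 3.31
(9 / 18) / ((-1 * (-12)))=1 / 24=0.04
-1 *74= -74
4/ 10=0.40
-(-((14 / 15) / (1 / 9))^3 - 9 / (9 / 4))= 74588 / 125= 596.70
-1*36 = -36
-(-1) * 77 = 77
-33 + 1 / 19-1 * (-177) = 2737 / 19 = 144.05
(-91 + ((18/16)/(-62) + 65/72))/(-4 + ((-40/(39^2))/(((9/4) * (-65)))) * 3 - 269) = 530278905/1606450256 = 0.33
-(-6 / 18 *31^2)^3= 887503681 / 27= 32870506.70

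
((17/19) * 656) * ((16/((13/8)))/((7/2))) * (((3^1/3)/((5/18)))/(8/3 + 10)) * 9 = 693743616/164255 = 4223.58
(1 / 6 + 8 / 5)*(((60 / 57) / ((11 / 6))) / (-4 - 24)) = -53 / 1463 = -0.04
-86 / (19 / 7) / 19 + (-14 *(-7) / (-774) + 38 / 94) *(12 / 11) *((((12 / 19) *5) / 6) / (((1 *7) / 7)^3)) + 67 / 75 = -370078453 / 601904325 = -0.61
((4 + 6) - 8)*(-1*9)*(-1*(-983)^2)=17393202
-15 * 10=-150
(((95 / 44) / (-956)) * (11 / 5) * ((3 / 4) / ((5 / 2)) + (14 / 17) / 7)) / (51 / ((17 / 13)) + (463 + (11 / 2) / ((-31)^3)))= -40188059 / 9721996131120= -0.00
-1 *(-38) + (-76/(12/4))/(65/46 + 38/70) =236626/9447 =25.05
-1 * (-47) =47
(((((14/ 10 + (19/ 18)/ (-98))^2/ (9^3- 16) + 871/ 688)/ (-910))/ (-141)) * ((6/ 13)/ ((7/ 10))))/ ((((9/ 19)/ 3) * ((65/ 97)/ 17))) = 47402004600004711/ 45253317048764233500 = 0.00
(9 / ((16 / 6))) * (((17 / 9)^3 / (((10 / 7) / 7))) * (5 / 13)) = 240737 / 5616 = 42.87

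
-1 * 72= -72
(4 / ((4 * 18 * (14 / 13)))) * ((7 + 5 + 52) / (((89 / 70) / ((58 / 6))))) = 60320 / 2403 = 25.10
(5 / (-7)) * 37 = -185 / 7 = -26.43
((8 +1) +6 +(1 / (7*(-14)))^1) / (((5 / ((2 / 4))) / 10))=14.99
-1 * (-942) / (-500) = -471 / 250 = -1.88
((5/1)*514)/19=2570/19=135.26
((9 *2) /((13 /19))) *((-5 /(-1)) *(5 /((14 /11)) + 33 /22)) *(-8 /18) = -28880 /91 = -317.36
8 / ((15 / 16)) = 128 / 15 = 8.53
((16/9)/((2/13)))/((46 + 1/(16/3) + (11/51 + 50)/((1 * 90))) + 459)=424320/18570973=0.02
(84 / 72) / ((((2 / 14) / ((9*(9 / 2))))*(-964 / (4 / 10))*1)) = -1323 / 9640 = -0.14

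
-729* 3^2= -6561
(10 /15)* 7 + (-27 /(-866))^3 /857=4.67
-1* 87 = -87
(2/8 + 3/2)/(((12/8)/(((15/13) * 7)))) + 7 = 427/26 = 16.42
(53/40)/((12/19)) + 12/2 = 8.10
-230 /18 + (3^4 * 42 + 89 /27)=91598 /27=3392.52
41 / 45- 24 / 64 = 193 / 360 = 0.54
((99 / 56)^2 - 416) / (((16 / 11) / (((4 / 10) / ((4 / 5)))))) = -14242525 / 100352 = -141.93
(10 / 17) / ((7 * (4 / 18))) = 45 / 119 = 0.38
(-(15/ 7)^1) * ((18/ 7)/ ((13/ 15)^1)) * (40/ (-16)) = 10125/ 637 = 15.89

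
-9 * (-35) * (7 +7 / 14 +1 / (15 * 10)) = 11823 / 5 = 2364.60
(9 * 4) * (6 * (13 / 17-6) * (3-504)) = 9631224 / 17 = 566542.59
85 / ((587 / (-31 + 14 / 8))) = -9945 / 2348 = -4.24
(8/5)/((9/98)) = 784/45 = 17.42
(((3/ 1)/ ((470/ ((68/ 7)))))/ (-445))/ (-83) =102/ 60758075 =0.00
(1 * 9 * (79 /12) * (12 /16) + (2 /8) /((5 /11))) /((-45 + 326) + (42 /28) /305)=219539 /1371304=0.16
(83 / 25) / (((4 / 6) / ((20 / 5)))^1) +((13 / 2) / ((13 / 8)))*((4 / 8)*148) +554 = 21748 / 25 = 869.92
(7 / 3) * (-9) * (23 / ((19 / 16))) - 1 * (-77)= -329.74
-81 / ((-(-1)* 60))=-27 / 20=-1.35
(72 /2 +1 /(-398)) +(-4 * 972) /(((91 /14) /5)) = -15287989 /5174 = -2954.77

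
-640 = -640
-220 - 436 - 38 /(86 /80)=-691.35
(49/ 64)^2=0.59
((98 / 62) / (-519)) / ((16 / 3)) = -49 / 85808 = -0.00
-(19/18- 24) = 413/18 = 22.94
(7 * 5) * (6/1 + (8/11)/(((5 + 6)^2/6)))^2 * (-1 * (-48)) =61209.22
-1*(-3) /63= 1 /21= 0.05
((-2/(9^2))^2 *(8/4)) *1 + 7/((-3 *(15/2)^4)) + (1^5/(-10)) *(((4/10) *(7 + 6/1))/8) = -2116517/32805000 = -0.06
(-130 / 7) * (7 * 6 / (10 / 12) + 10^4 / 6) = -669656 / 21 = -31888.38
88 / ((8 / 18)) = 198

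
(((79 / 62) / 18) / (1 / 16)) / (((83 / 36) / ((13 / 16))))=1027 / 2573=0.40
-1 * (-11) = 11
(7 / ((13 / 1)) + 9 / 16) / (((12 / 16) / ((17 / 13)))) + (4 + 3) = 18089 / 2028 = 8.92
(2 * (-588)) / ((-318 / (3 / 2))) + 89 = 5011 / 53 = 94.55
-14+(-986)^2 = 972182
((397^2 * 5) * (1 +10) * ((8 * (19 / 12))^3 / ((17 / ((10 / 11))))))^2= 186983642373199545760000 / 210681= 887520195808827306.50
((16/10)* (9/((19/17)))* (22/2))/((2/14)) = 94248/95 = 992.08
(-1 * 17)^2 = 289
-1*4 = -4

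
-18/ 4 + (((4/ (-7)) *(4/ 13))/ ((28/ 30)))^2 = -3623121/ 811538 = -4.46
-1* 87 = -87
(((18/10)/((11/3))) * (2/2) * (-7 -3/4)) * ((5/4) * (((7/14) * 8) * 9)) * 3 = -22599/44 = -513.61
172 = 172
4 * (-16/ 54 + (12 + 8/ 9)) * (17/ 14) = 11560/ 189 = 61.16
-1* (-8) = 8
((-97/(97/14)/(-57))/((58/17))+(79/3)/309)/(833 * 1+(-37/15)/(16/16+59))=8030000/42545624239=0.00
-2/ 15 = -0.13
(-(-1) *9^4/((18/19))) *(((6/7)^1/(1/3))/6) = 41553/14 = 2968.07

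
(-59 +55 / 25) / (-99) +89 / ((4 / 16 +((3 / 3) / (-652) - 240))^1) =2611742 / 12896235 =0.20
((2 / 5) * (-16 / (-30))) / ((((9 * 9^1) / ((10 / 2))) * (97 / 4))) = 64 / 117855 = 0.00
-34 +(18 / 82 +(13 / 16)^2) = -347631 / 10496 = -33.12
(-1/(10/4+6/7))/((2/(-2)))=14/47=0.30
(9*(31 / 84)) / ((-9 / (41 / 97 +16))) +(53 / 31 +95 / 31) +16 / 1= 1238813 / 84196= 14.71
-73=-73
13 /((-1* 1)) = -13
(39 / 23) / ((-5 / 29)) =-1131 / 115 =-9.83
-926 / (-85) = 926 / 85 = 10.89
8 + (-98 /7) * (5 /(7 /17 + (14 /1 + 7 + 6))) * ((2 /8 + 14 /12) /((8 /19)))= -13241 /22368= -0.59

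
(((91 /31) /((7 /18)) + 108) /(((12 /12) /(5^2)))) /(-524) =-5.51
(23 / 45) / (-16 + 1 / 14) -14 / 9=-15932 / 10035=-1.59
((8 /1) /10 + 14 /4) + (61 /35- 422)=-29117 /70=-415.96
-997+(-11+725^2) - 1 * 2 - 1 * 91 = 524524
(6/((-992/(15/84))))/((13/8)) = -15/22568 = -0.00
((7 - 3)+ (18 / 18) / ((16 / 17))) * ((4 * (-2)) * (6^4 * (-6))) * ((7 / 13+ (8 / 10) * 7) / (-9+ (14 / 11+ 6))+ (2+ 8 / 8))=-11337408 / 65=-174421.66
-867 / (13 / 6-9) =5202 / 41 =126.88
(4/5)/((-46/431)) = -862/115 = -7.50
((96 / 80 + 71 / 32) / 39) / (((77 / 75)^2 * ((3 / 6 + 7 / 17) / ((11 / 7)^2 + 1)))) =296405625 / 936639704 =0.32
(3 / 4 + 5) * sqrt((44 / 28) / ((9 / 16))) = 23 * sqrt(77) / 21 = 9.61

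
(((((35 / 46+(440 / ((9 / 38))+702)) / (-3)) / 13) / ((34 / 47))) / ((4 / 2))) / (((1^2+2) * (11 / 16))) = -99645922 / 4528953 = -22.00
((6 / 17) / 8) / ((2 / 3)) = 9 / 136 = 0.07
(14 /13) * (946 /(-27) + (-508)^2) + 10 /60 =195070013 /702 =277877.51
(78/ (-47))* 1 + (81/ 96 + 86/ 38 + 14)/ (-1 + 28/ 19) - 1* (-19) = 241189/ 4512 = 53.46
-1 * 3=-3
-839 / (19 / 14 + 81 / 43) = -505078 / 1951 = -258.88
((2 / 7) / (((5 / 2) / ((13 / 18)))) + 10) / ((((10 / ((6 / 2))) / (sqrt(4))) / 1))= 3176 / 525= 6.05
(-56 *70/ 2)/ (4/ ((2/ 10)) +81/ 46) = -12880/ 143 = -90.07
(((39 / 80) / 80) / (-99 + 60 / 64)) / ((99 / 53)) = -689 / 20710800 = -0.00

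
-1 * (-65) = 65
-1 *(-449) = 449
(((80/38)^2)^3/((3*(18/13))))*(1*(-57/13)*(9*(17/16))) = -2176000000/2476099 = -878.80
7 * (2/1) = 14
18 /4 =9 /2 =4.50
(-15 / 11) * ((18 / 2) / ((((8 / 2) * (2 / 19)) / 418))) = -48735 / 4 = -12183.75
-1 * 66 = -66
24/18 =4/3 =1.33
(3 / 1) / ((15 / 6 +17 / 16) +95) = 0.03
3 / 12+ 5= 21 / 4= 5.25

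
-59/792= -0.07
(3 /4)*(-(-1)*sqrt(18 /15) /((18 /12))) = sqrt(30) /10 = 0.55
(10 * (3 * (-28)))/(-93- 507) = 7/5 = 1.40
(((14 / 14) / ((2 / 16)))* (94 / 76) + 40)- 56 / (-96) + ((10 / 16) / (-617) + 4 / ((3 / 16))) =20203997 / 281352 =71.81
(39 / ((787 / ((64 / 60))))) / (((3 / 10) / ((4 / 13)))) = 128 / 2361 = 0.05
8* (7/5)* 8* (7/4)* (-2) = -1568/5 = -313.60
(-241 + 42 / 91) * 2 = -6254 / 13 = -481.08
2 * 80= 160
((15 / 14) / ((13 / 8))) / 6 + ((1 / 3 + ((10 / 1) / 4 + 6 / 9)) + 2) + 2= 1385 / 182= 7.61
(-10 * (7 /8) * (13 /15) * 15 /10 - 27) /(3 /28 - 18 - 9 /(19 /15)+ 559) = -0.07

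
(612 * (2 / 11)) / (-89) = -1224 / 979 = -1.25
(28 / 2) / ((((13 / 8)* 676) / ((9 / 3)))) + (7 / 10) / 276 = 247219 / 6063720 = 0.04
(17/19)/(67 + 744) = 17/15409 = 0.00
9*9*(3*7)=1701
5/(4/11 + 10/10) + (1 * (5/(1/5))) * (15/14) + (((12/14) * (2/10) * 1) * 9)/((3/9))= 7367/210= 35.08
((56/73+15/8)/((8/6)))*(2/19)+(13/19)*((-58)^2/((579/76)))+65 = 4719878287/12849168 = 367.33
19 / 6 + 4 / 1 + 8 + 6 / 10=473 / 30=15.77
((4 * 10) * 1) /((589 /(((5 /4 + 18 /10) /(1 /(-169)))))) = -20618 /589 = -35.01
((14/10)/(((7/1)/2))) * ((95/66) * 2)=1.15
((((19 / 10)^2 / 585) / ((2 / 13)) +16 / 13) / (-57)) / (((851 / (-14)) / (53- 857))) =-69737017 / 236471625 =-0.29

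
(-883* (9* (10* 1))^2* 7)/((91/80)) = -44014153.85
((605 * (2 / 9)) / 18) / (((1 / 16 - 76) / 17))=-32912 / 19683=-1.67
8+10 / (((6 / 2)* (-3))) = 6.89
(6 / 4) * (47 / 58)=141 / 116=1.22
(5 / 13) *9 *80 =3600 / 13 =276.92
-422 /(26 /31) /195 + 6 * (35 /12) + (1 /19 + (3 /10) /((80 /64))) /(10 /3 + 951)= 14.92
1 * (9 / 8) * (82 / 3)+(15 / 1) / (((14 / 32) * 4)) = 1101 / 28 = 39.32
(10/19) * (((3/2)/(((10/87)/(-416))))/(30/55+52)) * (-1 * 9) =2687256/5491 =489.39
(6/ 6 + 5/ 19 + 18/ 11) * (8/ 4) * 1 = 1212/ 209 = 5.80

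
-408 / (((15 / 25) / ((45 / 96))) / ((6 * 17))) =-32512.50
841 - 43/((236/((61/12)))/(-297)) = 1053581/944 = 1116.08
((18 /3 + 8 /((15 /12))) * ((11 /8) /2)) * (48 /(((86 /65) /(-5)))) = -66495 /43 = -1546.40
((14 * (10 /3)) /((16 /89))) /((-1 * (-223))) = 3115 /2676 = 1.16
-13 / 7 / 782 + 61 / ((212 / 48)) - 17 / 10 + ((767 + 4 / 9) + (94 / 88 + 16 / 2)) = 226508503079 / 287220780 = 788.62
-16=-16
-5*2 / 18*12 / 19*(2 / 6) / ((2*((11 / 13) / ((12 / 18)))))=-260 / 5643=-0.05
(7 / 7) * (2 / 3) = 2 / 3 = 0.67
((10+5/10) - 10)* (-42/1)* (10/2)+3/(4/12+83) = -26241/250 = -104.96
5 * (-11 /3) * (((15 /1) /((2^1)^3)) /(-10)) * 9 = 30.94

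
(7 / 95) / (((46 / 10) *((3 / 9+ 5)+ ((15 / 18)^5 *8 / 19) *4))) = 1701 / 638227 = 0.00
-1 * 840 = -840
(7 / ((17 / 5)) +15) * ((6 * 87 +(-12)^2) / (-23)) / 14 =-35.28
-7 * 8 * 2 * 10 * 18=-20160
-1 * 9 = -9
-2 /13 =-0.15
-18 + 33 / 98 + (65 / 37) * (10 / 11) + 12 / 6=-14.07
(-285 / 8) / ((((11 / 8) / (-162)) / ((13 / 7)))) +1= 600287 / 77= 7795.94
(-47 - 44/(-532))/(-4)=1560/133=11.73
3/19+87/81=632/513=1.23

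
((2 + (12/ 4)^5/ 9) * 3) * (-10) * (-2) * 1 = 1740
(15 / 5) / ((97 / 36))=108 / 97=1.11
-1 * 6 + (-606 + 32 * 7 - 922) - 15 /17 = -22285 /17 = -1310.88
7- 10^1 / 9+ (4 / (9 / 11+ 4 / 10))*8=19391 / 603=32.16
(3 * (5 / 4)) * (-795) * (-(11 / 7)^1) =131175 / 28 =4684.82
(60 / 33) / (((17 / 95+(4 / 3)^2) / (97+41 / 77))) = 128421000 / 1417031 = 90.63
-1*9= -9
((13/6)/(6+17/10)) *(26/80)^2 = 2197/73920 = 0.03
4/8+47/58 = 1.31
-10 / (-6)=1.67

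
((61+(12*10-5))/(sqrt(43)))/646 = 88*sqrt(43)/13889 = 0.04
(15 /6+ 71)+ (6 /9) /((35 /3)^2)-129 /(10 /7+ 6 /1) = 3576087 /63700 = 56.14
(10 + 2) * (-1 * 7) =-84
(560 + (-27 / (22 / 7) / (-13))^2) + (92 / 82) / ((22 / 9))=1881039973 / 3353636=560.90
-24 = -24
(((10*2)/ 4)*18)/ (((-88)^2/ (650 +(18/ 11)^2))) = 1776915/ 234256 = 7.59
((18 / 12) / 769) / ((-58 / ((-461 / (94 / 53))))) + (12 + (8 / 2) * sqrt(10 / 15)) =4 * sqrt(6) / 3 + 100695411 / 8385176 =15.27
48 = 48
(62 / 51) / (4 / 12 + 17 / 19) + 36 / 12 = 2374 / 595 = 3.99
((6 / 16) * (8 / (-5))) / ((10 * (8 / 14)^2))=-147 / 800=-0.18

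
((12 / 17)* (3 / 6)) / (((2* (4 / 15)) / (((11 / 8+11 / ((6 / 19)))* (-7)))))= -91245 / 544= -167.73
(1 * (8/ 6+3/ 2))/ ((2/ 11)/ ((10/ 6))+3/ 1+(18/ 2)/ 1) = 935/ 3996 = 0.23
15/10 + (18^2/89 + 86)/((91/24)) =25.14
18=18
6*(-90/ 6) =-90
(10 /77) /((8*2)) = 5 /616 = 0.01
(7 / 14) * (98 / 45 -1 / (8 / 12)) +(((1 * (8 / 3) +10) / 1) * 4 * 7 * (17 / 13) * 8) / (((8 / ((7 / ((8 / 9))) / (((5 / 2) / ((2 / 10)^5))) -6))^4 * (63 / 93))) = 197916677176654545567898493 / 114257812500000000000000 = 1732.19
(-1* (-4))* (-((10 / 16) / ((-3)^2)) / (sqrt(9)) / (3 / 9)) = -5 / 18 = -0.28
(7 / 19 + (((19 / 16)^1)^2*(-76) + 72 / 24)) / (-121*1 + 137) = -126225 / 19456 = -6.49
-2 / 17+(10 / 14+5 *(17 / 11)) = 10896 / 1309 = 8.32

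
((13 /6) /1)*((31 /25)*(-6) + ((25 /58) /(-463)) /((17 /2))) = -551938387 /34238850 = -16.12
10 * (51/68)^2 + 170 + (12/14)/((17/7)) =175.98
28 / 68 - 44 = -741 / 17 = -43.59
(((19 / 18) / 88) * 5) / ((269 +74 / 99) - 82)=95 / 297392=0.00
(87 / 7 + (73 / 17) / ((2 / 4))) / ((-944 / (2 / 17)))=-2501 / 954856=-0.00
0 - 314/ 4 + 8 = -141/ 2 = -70.50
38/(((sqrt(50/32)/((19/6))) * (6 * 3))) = 722/135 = 5.35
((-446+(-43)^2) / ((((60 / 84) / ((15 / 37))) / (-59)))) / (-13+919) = -579439 / 11174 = -51.86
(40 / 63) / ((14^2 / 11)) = 110 / 3087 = 0.04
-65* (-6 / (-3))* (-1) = 130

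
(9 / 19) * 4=36 / 19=1.89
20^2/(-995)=-80/199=-0.40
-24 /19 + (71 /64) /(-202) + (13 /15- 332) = -1224728459 /3684480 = -332.40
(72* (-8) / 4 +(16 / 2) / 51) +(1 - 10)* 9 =-11467 / 51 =-224.84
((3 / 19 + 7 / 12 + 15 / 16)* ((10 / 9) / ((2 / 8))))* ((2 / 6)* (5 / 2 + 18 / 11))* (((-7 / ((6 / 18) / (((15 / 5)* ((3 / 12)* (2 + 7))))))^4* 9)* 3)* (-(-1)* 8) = 23999244386124735 / 26752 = 897100941466.98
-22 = -22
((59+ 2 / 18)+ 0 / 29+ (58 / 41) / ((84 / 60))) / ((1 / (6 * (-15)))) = -1552940 / 287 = -5410.94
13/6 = 2.17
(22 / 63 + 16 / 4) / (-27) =-274 / 1701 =-0.16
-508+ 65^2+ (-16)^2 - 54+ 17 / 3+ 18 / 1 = 11828 / 3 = 3942.67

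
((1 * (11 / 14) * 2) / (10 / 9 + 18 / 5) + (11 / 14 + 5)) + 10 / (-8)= 3613 / 742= 4.87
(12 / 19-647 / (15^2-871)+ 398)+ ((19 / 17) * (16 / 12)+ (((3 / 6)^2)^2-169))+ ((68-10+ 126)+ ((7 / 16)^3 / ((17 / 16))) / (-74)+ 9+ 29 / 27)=70422487625 / 165210624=426.26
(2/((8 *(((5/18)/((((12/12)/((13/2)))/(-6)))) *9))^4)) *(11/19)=11/3516430320000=0.00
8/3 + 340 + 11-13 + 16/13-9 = 12983/39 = 332.90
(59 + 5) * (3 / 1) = 192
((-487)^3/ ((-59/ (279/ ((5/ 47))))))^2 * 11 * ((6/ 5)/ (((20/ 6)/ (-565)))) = -58976295761206433959223.69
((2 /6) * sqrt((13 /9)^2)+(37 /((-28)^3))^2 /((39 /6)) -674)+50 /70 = -56900230229917 /84571748352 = -672.80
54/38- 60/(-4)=312/19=16.42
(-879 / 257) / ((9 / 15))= -1465 / 257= -5.70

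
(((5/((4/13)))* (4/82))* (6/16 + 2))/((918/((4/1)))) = 1235/150552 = 0.01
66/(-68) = -33/34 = -0.97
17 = 17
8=8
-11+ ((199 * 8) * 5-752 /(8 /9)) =7103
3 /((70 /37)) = 111 /70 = 1.59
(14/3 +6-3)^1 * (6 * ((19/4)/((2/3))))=1311/4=327.75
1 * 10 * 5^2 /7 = 250 /7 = 35.71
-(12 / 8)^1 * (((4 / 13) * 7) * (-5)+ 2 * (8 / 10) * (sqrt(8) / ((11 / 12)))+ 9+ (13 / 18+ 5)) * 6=-1728 * sqrt(2) / 55 - 925 / 26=-80.01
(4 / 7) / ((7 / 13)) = 1.06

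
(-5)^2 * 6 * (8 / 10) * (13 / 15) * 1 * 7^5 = 1747928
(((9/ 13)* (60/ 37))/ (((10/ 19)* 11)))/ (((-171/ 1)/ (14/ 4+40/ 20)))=-3/ 481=-0.01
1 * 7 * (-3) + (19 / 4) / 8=-653 / 32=-20.41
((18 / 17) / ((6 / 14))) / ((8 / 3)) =0.93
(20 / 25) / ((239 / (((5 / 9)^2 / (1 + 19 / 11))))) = 22 / 58077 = 0.00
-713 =-713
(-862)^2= 743044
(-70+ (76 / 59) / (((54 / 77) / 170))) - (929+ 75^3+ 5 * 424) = -676518022 / 1593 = -424681.75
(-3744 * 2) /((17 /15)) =-112320 /17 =-6607.06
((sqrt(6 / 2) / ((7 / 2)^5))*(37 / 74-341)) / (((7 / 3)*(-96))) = 0.01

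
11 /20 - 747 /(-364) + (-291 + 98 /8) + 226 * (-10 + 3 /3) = -4204469 /1820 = -2310.15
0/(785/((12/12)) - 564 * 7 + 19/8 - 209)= 0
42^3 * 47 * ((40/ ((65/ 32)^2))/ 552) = 1188569088/ 19435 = 61156.11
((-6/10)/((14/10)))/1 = -3/7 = -0.43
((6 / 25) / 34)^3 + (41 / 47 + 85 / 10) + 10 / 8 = 153300958201 / 14431937500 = 10.62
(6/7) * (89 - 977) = -5328/7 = -761.14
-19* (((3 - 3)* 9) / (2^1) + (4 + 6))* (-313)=59470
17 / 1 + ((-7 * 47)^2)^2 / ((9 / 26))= 304618966259 / 9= 33846551806.56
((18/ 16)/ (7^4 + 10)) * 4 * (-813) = -1.52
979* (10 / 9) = 9790 / 9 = 1087.78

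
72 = 72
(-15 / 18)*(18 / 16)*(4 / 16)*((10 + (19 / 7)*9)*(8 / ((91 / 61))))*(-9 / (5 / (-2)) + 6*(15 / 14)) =-1190781 / 2744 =-433.96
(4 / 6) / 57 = 2 / 171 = 0.01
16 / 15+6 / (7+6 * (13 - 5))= 194 / 165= 1.18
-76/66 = -38/33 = -1.15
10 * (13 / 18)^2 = 845 / 162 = 5.22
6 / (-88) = -3 / 44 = -0.07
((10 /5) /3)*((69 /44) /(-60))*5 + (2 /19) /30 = -699 /8360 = -0.08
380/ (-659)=-380/ 659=-0.58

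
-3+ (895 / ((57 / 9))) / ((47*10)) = -4821 / 1786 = -2.70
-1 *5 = -5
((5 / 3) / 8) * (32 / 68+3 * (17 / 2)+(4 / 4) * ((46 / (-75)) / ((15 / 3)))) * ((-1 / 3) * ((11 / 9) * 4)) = -3625171 / 413100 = -8.78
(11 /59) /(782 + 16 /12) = 33 /138650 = 0.00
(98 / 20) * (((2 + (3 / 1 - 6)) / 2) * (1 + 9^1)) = -49 / 2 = -24.50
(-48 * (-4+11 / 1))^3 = -37933056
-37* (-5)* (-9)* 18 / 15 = -1998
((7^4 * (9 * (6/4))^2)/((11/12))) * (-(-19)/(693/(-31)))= -49092561/121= -405723.64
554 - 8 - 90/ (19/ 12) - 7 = 9161/ 19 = 482.16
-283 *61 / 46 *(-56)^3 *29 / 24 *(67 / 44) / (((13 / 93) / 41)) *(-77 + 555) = 55917355655182448 / 3289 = 17001324309876.09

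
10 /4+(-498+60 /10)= -979 /2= -489.50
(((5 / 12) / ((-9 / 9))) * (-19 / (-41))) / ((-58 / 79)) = 7505 / 28536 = 0.26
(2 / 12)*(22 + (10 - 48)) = -8 / 3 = -2.67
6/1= 6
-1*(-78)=78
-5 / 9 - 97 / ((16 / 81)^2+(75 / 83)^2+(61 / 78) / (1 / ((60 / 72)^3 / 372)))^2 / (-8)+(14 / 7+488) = 4542511970161901552156707789 / 8977954721654712393255681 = 505.96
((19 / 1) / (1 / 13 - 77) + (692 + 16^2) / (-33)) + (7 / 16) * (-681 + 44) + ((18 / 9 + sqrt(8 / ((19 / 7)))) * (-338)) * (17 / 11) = -29752559 / 22000 - 11492 * sqrt(266) / 209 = -2249.18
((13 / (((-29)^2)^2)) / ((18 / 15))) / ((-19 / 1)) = -65 / 80630034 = -0.00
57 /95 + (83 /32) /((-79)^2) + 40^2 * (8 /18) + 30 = 6665791159 /8987040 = 741.71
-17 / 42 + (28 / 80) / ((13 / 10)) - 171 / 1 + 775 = 164855 / 273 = 603.86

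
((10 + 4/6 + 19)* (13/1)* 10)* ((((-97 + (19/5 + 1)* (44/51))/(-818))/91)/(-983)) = -234159/47843593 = -0.00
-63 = -63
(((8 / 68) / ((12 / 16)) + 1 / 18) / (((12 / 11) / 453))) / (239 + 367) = 107965 / 741744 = 0.15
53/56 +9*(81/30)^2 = 93179/1400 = 66.56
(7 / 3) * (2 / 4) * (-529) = -617.17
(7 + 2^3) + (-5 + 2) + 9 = 21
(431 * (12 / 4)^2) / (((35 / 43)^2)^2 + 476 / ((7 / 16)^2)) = 30943567851 / 19841664061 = 1.56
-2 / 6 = -1 / 3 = -0.33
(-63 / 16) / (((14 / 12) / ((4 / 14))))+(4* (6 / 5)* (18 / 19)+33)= 97311 / 2660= 36.58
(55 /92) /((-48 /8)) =-0.10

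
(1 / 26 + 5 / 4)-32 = -1597 / 52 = -30.71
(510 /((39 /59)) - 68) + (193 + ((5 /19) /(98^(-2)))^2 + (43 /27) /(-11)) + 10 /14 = 62330863506257 /9756747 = 6388488.24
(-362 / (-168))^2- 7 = -16631 / 7056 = -2.36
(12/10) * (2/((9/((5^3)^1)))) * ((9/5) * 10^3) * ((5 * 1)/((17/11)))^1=3300000/17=194117.65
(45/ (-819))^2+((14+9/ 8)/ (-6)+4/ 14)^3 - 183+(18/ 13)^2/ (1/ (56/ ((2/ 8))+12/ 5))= 7689037521853/ 32053432320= 239.88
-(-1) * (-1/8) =-1/8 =-0.12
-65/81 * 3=-65/27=-2.41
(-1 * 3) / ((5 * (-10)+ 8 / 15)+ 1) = 45 / 727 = 0.06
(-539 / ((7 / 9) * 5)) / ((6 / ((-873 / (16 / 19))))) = 3831597 / 160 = 23947.48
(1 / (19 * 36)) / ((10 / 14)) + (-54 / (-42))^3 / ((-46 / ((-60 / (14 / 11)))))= 411761261 / 188862660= 2.18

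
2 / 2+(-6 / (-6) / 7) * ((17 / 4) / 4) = 129 / 112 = 1.15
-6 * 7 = -42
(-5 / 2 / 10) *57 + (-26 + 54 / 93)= -4919 / 124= -39.67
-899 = -899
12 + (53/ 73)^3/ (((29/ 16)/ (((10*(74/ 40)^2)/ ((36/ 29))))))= 623950973/ 35011530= 17.82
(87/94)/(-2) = -87/188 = -0.46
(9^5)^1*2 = 118098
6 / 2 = 3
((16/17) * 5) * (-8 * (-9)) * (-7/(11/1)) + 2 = -213.61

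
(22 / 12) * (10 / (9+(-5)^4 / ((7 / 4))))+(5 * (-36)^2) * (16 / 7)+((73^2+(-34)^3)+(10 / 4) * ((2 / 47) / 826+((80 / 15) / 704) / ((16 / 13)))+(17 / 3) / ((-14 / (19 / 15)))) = -5491684533570203 / 286562263680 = -19164.02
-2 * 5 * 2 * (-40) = 800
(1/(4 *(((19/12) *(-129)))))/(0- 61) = 1/49837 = 0.00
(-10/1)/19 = -10/19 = -0.53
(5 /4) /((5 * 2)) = 1 /8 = 0.12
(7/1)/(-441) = -1/63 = -0.02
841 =841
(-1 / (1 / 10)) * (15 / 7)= -21.43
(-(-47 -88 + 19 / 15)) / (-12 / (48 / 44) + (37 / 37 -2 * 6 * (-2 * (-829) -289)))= -1003 / 123285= -0.01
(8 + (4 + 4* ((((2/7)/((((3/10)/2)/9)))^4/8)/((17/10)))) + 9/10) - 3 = 10372040883/408170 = 25411.08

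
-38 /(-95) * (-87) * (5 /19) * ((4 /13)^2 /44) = -696 /35321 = -0.02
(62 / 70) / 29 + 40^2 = 1624031 / 1015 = 1600.03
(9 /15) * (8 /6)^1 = 4 /5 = 0.80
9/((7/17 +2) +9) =0.79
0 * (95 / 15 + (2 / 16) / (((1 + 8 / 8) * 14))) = 0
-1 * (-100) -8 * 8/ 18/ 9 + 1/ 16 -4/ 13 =1674013/ 16848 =99.36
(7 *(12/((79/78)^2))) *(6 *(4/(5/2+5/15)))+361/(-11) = 771211687/1167067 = 660.81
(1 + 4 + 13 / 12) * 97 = 7081 / 12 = 590.08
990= 990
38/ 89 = 0.43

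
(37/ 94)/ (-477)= -37/ 44838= -0.00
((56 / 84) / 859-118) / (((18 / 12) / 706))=-429366608 / 7731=-55538.30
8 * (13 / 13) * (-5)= -40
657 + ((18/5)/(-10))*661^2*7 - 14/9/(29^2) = -208220147612/189225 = -1100383.92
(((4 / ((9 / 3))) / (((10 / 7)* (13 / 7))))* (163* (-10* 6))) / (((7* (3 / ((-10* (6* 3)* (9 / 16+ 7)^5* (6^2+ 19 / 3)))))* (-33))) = -1708415630298685 / 1277952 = -1336838653.02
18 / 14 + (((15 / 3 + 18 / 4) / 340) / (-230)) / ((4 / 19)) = 5627873 / 4379200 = 1.29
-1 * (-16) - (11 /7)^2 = 13.53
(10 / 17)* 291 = 2910 / 17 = 171.18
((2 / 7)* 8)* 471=7536 / 7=1076.57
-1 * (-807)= 807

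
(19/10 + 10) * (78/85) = 273/25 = 10.92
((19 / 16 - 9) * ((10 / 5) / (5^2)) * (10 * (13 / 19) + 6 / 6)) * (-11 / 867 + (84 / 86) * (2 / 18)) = -0.47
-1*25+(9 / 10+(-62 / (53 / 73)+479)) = 195837 / 530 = 369.50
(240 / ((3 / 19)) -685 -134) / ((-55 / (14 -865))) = 596551 / 55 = 10846.38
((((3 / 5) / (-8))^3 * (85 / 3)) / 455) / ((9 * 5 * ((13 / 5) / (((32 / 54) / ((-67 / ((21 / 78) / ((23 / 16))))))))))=17 / 45705289500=0.00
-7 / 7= -1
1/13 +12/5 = 161/65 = 2.48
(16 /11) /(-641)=-16 /7051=-0.00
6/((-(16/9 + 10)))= -27/53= -0.51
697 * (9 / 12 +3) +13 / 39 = 31369 / 12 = 2614.08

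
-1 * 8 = -8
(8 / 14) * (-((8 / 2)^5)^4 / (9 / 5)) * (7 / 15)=-4398046511104 / 27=-162890611522.37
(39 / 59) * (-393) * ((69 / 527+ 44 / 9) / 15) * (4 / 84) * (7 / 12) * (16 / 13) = -12475916 / 4197555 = -2.97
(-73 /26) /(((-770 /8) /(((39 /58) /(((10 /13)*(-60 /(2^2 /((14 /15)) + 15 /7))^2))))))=25623 /87533600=0.00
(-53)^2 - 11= 2798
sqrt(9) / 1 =3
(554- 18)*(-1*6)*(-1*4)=12864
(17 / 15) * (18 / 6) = 17 / 5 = 3.40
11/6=1.83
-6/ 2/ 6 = -0.50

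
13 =13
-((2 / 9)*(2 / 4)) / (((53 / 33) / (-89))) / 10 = 979 / 1590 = 0.62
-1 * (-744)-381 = 363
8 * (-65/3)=-520/3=-173.33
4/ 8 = 1/ 2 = 0.50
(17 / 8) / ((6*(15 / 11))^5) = 2737867 / 47239200000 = 0.00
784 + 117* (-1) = 667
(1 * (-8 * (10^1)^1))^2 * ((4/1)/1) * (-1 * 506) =-12953600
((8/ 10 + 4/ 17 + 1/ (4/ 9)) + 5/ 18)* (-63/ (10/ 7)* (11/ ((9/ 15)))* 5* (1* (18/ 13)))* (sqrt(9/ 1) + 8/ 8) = -17630151/ 221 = -79774.44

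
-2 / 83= -0.02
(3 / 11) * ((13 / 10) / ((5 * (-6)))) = -13 / 1100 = -0.01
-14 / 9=-1.56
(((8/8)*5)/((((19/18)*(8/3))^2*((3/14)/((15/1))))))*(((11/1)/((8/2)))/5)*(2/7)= 40095/5776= 6.94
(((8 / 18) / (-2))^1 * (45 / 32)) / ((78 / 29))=-145 / 1248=-0.12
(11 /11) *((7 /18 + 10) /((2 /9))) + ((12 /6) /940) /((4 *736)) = 64687041 /1383680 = 46.75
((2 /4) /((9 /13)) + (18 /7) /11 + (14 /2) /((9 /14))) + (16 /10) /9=83317 /6930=12.02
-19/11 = -1.73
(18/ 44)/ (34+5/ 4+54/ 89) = 534/ 46805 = 0.01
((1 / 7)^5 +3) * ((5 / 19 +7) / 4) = 1739559 / 319333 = 5.45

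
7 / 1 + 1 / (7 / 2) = 51 / 7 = 7.29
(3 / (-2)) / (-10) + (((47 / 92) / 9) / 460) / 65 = 3713627 / 24757200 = 0.15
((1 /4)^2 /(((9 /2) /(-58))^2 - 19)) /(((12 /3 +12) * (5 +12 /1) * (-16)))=841 /1112297216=0.00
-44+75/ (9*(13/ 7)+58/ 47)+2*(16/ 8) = -42305/ 1181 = -35.82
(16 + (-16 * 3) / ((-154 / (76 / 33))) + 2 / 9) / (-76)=-64567 / 289674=-0.22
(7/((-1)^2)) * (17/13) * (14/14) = 119/13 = 9.15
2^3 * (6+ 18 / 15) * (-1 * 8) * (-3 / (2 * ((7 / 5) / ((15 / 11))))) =51840 / 77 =673.25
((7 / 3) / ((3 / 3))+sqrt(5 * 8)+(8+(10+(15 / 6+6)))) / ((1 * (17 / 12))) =24 * sqrt(10) / 17+346 / 17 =24.82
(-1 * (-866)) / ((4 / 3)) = 1299 / 2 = 649.50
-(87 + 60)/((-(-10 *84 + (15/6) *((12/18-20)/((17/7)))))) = -153/895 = -0.17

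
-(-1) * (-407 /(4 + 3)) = -407 /7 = -58.14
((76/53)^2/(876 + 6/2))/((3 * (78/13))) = 2888/22221999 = 0.00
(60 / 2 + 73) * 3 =309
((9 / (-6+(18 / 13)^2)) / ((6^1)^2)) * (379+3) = -32279 / 1380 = -23.39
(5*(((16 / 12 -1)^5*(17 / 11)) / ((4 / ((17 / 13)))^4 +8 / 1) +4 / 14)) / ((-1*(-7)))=213349321315 / 1045168168968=0.20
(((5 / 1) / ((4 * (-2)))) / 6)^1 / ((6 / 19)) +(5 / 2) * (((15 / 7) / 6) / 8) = -55 / 252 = -0.22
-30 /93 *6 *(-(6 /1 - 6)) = 0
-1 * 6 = -6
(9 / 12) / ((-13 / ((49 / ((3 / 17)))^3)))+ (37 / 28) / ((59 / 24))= -238717834885 / 193284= -1235062.58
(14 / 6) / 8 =7 / 24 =0.29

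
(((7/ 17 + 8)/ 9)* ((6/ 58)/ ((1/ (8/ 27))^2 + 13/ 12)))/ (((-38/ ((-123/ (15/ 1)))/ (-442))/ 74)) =-360973184/ 6598225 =-54.71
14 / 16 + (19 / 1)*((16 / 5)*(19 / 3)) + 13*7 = 57233 / 120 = 476.94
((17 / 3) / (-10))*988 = -8398 / 15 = -559.87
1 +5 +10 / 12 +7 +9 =137 / 6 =22.83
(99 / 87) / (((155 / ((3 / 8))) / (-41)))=-4059 / 35960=-0.11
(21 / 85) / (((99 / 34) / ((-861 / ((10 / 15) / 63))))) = -379701 / 55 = -6903.65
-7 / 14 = -1 / 2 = -0.50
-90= -90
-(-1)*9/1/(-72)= -1/8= -0.12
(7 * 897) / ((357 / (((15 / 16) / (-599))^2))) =67275 / 1561501952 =0.00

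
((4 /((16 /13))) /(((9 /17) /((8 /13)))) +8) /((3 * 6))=53 /81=0.65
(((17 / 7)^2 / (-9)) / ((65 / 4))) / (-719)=1156 / 20610135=0.00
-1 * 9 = -9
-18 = -18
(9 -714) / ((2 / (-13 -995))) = 355320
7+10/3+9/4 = 151/12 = 12.58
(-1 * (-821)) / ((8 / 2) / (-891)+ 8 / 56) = 5120577 / 863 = 5933.46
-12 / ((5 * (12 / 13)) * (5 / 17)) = -221 / 25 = -8.84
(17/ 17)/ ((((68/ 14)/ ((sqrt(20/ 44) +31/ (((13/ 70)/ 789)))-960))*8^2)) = 7*sqrt(55)/ 23936 +5948775/ 14144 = 420.59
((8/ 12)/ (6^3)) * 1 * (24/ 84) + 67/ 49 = 10861/ 7938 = 1.37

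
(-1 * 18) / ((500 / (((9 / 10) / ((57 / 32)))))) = -216 / 11875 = -0.02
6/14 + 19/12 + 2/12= 61/28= 2.18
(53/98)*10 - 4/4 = 216/49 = 4.41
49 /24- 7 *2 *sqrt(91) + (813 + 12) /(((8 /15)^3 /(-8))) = -8352733 /192- 14 *sqrt(91) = -43637.37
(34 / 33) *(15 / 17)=10 / 11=0.91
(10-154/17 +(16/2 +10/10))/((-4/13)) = -2197/68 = -32.31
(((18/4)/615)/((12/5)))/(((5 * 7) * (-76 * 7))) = -1/6107360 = -0.00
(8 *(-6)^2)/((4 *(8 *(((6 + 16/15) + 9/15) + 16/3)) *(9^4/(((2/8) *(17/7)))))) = 17/265356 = 0.00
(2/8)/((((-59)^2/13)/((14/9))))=91/62658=0.00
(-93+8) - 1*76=-161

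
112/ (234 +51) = 112/ 285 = 0.39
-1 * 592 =-592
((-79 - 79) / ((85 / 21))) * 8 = -26544 / 85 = -312.28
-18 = -18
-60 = -60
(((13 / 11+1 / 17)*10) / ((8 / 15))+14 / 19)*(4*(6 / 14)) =1023216 / 24871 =41.14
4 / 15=0.27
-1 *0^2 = 0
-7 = -7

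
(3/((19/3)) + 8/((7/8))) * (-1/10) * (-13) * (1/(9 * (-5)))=-16627/59850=-0.28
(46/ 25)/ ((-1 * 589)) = -46/ 14725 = -0.00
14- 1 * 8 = 6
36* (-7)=-252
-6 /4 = -1.50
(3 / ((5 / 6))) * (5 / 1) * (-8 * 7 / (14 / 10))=-720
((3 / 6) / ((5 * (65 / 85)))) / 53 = 17 / 6890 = 0.00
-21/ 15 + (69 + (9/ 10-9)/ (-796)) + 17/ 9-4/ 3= 4883393/ 71640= 68.17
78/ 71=1.10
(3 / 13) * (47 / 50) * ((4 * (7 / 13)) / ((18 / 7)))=2303 / 12675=0.18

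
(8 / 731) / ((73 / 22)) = 176 / 53363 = 0.00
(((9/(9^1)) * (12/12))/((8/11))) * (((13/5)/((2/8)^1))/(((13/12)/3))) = 198/5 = 39.60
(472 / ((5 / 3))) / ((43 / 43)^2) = 1416 / 5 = 283.20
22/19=1.16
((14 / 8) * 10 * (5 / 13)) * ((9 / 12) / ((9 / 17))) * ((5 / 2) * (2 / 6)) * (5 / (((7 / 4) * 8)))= 10625 / 3744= 2.84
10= 10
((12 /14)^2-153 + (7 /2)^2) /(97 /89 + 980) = -2442427 /17114132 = -0.14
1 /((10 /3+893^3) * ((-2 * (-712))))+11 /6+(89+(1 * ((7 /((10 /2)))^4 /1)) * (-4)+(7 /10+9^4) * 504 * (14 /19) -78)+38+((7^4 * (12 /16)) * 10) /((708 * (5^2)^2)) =15581891551997214557844667 /6394292627444670000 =2436843.68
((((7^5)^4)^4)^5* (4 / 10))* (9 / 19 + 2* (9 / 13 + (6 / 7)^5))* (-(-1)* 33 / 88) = 225759201881262613310220617694893946073458133089377133587591369661433704329594202362890422763317069147334711736350937274661560630143702302764462058455568478615403244069220851430194996333886819284442555657140601656352713262219639806710982275001240189810939746051579507150194832869277495954822763085733139260524330690214037111491392731544459553 / 4940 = 45700243295802148443364500000000000000000000000000000000000000000000000000000000000000000000000000000000000000000000000000000000000000000000000000000000000000000000000000000000000000000000000000000000000000000000000000000000000000000000000000000000000000000000000000000000000000000000000000000000000000000000000000000000000000000000000000.00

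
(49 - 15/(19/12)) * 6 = 4506/19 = 237.16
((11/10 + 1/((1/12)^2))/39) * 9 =4353/130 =33.48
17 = 17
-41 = -41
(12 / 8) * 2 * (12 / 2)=18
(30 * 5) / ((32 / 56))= 525 / 2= 262.50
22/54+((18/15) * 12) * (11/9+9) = 147.61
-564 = -564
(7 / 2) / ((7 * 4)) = 1 / 8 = 0.12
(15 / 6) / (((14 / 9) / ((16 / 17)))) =180 / 119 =1.51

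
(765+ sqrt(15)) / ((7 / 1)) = sqrt(15) / 7+ 765 / 7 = 109.84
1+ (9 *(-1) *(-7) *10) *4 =2521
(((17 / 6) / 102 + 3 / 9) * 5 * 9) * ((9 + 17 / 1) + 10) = 585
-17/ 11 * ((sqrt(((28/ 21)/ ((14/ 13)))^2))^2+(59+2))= -42619/ 441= -96.64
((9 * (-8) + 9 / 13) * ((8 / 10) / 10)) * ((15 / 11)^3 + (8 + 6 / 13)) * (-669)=47203086582 / 1124695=41969.68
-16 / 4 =-4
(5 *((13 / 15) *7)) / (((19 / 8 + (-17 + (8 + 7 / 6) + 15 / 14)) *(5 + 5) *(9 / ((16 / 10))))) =-20384 / 165825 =-0.12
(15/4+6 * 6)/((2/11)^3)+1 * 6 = 211821/32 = 6619.41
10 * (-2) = -20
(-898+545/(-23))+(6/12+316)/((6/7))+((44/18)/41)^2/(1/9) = -768886897/1391868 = -552.41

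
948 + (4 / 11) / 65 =677824 / 715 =948.01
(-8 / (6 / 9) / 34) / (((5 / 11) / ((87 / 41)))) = -5742 / 3485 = -1.65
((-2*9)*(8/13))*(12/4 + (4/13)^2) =-75312/2197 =-34.28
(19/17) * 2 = 38/17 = 2.24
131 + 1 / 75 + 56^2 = 245026 / 75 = 3267.01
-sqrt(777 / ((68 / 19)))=-sqrt(250971) / 34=-14.73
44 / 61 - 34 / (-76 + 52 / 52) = 5374 / 4575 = 1.17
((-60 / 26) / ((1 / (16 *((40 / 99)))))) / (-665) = 1280 / 57057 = 0.02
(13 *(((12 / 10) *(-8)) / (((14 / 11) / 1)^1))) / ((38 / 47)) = -80652 / 665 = -121.28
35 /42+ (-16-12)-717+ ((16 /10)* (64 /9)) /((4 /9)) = -21557 /30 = -718.57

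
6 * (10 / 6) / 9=10 / 9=1.11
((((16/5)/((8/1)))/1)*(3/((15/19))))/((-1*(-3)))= 38/75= 0.51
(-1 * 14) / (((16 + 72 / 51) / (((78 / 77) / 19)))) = -663 / 15466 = -0.04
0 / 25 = 0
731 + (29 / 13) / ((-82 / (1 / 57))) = 44416993 / 60762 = 731.00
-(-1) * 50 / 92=25 / 46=0.54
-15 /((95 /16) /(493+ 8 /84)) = -8720 /7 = -1245.71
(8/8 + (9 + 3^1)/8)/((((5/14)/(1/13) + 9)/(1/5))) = 7/191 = 0.04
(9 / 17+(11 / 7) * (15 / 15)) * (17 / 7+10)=26.11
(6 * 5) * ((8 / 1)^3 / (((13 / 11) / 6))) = 1013760 / 13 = 77981.54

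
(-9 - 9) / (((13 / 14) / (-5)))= 1260 / 13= 96.92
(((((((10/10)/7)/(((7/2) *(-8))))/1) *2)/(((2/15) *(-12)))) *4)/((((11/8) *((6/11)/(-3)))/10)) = -50/49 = -1.02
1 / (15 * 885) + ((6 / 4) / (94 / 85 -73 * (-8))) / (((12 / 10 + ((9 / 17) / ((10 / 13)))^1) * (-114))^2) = 1234236124331 / 16372459599165900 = 0.00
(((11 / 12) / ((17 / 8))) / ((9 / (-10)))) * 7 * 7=-10780 / 459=-23.49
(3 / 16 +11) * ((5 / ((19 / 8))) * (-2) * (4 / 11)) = -17.13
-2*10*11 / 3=-220 / 3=-73.33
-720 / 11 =-65.45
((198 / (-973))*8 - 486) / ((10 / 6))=-1423386 / 4865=-292.58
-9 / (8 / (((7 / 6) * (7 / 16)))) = -147 / 256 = -0.57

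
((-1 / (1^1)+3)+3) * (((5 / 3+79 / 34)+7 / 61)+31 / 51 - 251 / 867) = 22.12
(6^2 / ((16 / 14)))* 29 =1827 / 2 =913.50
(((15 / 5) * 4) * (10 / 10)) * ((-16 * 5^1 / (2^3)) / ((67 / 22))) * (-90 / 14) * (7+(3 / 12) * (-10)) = 534600 / 469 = 1139.87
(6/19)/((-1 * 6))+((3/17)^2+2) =10864/5491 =1.98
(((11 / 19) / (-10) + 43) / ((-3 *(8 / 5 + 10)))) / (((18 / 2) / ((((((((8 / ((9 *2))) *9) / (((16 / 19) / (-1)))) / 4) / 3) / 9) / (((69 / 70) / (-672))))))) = -1998955 / 486243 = -4.11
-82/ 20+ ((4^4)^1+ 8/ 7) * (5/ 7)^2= 435937/ 3430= 127.10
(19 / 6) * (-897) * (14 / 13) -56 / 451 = -1379665 / 451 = -3059.12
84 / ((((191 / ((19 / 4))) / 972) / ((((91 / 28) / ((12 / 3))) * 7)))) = 11548.54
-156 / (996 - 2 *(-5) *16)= -39 / 289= -0.13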